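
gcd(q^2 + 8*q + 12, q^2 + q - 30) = q + 6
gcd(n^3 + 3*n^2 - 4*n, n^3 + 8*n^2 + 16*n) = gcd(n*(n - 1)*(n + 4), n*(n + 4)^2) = n^2 + 4*n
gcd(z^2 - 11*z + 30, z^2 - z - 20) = z - 5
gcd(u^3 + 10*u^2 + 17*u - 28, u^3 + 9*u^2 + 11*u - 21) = u^2 + 6*u - 7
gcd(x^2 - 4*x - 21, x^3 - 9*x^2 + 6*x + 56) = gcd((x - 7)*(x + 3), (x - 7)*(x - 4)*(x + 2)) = x - 7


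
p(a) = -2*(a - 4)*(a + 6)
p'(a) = -4*a - 4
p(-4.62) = 23.79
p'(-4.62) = 14.48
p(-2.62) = 44.75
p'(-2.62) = 6.48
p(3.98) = 0.40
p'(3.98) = -19.92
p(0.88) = 42.93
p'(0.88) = -7.52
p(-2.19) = 47.17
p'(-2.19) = 4.76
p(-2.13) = 47.45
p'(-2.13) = 4.52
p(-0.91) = 49.98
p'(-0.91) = -0.36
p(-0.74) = 49.86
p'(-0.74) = -1.04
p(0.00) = 48.00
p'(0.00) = -4.00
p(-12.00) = -192.00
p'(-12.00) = 44.00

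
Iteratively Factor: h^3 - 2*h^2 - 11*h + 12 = (h - 4)*(h^2 + 2*h - 3) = (h - 4)*(h - 1)*(h + 3)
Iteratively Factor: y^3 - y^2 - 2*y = (y + 1)*(y^2 - 2*y) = y*(y + 1)*(y - 2)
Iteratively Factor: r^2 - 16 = (r - 4)*(r + 4)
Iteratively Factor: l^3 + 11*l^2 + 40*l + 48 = (l + 3)*(l^2 + 8*l + 16) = (l + 3)*(l + 4)*(l + 4)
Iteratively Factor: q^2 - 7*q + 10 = (q - 5)*(q - 2)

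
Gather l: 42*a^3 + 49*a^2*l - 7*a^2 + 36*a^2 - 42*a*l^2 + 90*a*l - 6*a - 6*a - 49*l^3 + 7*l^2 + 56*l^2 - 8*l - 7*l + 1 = 42*a^3 + 29*a^2 - 12*a - 49*l^3 + l^2*(63 - 42*a) + l*(49*a^2 + 90*a - 15) + 1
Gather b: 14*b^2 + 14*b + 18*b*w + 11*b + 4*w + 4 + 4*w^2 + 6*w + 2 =14*b^2 + b*(18*w + 25) + 4*w^2 + 10*w + 6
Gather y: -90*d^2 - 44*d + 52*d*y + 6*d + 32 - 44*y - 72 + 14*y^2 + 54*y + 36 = -90*d^2 - 38*d + 14*y^2 + y*(52*d + 10) - 4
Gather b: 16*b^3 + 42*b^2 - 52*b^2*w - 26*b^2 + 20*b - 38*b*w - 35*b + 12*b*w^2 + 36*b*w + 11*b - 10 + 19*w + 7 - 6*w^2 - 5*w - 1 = 16*b^3 + b^2*(16 - 52*w) + b*(12*w^2 - 2*w - 4) - 6*w^2 + 14*w - 4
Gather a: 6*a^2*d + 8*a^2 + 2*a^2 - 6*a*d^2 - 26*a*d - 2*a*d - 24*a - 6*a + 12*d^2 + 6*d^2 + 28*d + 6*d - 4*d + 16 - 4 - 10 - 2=a^2*(6*d + 10) + a*(-6*d^2 - 28*d - 30) + 18*d^2 + 30*d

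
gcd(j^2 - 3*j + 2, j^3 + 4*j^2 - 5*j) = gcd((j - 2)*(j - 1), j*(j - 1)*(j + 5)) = j - 1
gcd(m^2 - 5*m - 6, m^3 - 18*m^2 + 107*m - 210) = m - 6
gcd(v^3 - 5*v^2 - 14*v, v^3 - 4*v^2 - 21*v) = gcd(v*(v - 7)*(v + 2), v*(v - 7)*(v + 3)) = v^2 - 7*v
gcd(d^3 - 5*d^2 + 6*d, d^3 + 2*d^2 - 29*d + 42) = d^2 - 5*d + 6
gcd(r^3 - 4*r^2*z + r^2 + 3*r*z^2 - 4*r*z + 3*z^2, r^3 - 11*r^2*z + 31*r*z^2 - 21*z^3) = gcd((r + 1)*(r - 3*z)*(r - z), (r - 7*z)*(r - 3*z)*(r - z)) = r^2 - 4*r*z + 3*z^2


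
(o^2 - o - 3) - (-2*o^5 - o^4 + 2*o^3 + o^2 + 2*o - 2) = 2*o^5 + o^4 - 2*o^3 - 3*o - 1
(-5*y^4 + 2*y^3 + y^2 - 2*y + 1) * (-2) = 10*y^4 - 4*y^3 - 2*y^2 + 4*y - 2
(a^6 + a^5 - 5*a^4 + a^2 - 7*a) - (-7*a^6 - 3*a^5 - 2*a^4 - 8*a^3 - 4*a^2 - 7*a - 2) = 8*a^6 + 4*a^5 - 3*a^4 + 8*a^3 + 5*a^2 + 2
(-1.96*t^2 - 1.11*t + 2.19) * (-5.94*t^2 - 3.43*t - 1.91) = 11.6424*t^4 + 13.3162*t^3 - 5.4577*t^2 - 5.3916*t - 4.1829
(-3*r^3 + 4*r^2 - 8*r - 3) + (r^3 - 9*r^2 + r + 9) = -2*r^3 - 5*r^2 - 7*r + 6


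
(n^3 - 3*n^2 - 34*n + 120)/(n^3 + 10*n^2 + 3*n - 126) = (n^2 - 9*n + 20)/(n^2 + 4*n - 21)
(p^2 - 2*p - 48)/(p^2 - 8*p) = (p + 6)/p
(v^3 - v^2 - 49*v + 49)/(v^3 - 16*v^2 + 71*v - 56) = (v + 7)/(v - 8)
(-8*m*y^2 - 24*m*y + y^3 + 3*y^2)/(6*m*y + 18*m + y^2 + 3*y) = y*(-8*m + y)/(6*m + y)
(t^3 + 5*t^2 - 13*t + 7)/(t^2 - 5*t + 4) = (t^2 + 6*t - 7)/(t - 4)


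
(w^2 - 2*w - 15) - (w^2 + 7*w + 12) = -9*w - 27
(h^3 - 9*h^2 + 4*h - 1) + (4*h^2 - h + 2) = h^3 - 5*h^2 + 3*h + 1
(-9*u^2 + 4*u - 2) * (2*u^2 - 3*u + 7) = -18*u^4 + 35*u^3 - 79*u^2 + 34*u - 14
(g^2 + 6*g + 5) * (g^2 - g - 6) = g^4 + 5*g^3 - 7*g^2 - 41*g - 30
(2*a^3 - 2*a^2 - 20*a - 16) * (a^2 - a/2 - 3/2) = 2*a^5 - 3*a^4 - 22*a^3 - 3*a^2 + 38*a + 24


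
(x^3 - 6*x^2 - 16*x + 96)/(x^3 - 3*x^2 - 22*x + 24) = (x - 4)/(x - 1)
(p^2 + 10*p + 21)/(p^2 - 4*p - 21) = (p + 7)/(p - 7)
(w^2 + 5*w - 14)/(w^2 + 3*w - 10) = (w + 7)/(w + 5)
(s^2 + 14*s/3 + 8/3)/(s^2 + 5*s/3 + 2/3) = (s + 4)/(s + 1)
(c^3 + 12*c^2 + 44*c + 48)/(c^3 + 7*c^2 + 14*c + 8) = (c + 6)/(c + 1)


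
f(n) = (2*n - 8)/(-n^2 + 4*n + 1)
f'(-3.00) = 0.25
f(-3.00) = 0.70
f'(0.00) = 34.00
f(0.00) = -8.00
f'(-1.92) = 0.67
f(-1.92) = 1.14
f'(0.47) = 3.81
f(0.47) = -2.66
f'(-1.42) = 1.35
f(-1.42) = 1.62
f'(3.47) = 0.32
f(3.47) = -0.37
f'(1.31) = 0.80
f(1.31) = -1.19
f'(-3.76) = 0.15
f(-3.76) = 0.55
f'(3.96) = 1.49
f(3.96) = -0.07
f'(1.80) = 0.47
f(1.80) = -0.89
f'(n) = (2*n - 8)*(2*n - 4)/(-n^2 + 4*n + 1)^2 + 2/(-n^2 + 4*n + 1) = 2*(-n^2 + 4*n + 2*(n - 4)*(n - 2) + 1)/(-n^2 + 4*n + 1)^2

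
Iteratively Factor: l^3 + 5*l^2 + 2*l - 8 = (l + 4)*(l^2 + l - 2) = (l + 2)*(l + 4)*(l - 1)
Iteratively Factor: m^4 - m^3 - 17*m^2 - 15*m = (m - 5)*(m^3 + 4*m^2 + 3*m) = m*(m - 5)*(m^2 + 4*m + 3) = m*(m - 5)*(m + 3)*(m + 1)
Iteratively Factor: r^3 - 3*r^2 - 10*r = (r + 2)*(r^2 - 5*r) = (r - 5)*(r + 2)*(r)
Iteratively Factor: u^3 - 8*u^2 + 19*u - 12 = (u - 4)*(u^2 - 4*u + 3) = (u - 4)*(u - 1)*(u - 3)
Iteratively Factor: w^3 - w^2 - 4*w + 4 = (w - 2)*(w^2 + w - 2) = (w - 2)*(w - 1)*(w + 2)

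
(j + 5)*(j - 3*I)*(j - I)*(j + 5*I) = j^4 + 5*j^3 + I*j^3 + 17*j^2 + 5*I*j^2 + 85*j - 15*I*j - 75*I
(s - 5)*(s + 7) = s^2 + 2*s - 35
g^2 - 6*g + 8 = (g - 4)*(g - 2)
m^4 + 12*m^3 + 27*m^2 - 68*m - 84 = (m - 2)*(m + 1)*(m + 6)*(m + 7)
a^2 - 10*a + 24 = (a - 6)*(a - 4)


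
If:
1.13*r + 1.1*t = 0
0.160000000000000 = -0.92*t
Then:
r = 0.17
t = -0.17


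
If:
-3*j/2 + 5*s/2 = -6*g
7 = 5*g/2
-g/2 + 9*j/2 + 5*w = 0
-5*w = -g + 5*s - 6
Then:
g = 14/5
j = -82/3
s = -578/25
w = 622/25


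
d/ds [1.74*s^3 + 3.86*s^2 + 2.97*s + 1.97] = 5.22*s^2 + 7.72*s + 2.97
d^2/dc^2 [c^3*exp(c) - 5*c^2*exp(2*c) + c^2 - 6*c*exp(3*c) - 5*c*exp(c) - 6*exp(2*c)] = c^3*exp(c) - 20*c^2*exp(2*c) + 6*c^2*exp(c) - 54*c*exp(3*c) - 40*c*exp(2*c) + c*exp(c) - 36*exp(3*c) - 34*exp(2*c) - 10*exp(c) + 2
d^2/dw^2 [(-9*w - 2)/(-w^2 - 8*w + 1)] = 2*(4*(w + 4)^2*(9*w + 2) - (27*w + 74)*(w^2 + 8*w - 1))/(w^2 + 8*w - 1)^3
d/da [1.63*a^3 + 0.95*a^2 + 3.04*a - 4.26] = 4.89*a^2 + 1.9*a + 3.04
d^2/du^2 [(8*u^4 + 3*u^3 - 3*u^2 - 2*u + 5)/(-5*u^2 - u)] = 2*(-200*u^6 - 120*u^5 - 24*u^4 + 32*u^3 - 375*u^2 - 75*u - 5)/(u^3*(125*u^3 + 75*u^2 + 15*u + 1))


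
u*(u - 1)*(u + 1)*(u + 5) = u^4 + 5*u^3 - u^2 - 5*u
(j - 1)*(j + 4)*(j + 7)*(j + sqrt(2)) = j^4 + sqrt(2)*j^3 + 10*j^3 + 10*sqrt(2)*j^2 + 17*j^2 - 28*j + 17*sqrt(2)*j - 28*sqrt(2)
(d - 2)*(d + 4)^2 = d^3 + 6*d^2 - 32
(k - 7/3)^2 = k^2 - 14*k/3 + 49/9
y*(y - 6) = y^2 - 6*y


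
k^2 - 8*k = k*(k - 8)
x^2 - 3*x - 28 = (x - 7)*(x + 4)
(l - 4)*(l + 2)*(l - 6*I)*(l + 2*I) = l^4 - 2*l^3 - 4*I*l^3 + 4*l^2 + 8*I*l^2 - 24*l + 32*I*l - 96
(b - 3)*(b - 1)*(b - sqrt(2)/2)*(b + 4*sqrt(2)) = b^4 - 4*b^3 + 7*sqrt(2)*b^3/2 - 14*sqrt(2)*b^2 - b^2 + 21*sqrt(2)*b/2 + 16*b - 12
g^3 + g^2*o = g^2*(g + o)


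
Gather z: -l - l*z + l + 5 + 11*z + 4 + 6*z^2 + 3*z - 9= 6*z^2 + z*(14 - l)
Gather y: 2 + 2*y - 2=2*y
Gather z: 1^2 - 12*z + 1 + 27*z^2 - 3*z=27*z^2 - 15*z + 2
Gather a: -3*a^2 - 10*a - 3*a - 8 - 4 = -3*a^2 - 13*a - 12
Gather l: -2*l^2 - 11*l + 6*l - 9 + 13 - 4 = -2*l^2 - 5*l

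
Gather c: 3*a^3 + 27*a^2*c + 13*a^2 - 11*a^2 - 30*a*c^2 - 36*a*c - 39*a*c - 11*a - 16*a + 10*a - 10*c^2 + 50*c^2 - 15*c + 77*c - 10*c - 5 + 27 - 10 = 3*a^3 + 2*a^2 - 17*a + c^2*(40 - 30*a) + c*(27*a^2 - 75*a + 52) + 12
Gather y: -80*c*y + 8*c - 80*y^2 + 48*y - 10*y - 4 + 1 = 8*c - 80*y^2 + y*(38 - 80*c) - 3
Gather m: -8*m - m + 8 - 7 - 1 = -9*m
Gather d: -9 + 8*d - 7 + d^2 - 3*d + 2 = d^2 + 5*d - 14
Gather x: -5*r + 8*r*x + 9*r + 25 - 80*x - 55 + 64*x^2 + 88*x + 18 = 4*r + 64*x^2 + x*(8*r + 8) - 12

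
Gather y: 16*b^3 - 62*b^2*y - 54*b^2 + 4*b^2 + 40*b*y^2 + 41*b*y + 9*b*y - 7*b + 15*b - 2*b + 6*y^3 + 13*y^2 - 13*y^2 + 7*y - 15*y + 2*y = 16*b^3 - 50*b^2 + 40*b*y^2 + 6*b + 6*y^3 + y*(-62*b^2 + 50*b - 6)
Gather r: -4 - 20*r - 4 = -20*r - 8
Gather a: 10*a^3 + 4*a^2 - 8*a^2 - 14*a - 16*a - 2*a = 10*a^3 - 4*a^2 - 32*a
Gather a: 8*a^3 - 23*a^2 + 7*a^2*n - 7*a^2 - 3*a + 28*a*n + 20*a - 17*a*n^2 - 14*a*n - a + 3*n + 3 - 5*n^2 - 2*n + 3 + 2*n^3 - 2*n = 8*a^3 + a^2*(7*n - 30) + a*(-17*n^2 + 14*n + 16) + 2*n^3 - 5*n^2 - n + 6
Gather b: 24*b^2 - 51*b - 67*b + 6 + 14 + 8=24*b^2 - 118*b + 28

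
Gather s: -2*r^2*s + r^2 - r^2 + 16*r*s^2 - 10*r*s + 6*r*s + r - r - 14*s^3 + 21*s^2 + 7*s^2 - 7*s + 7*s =-14*s^3 + s^2*(16*r + 28) + s*(-2*r^2 - 4*r)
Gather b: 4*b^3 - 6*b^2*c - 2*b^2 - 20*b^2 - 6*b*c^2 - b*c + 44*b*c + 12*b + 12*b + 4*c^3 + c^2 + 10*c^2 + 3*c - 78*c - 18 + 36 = 4*b^3 + b^2*(-6*c - 22) + b*(-6*c^2 + 43*c + 24) + 4*c^3 + 11*c^2 - 75*c + 18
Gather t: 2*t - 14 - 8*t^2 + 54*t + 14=-8*t^2 + 56*t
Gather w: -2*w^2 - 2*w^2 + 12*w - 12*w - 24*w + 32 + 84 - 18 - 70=-4*w^2 - 24*w + 28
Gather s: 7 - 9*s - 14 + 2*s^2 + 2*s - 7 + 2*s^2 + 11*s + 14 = 4*s^2 + 4*s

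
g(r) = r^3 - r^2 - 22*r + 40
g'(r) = 3*r^2 - 2*r - 22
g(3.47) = -6.60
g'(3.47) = 7.18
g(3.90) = -1.69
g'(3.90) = 15.83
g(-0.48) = 50.22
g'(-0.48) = -20.35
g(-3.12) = 68.53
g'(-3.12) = 13.44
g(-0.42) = 48.99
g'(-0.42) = -20.63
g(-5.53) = -38.03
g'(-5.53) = 80.80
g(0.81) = 22.06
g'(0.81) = -21.65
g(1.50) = 8.12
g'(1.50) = -18.25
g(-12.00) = -1568.00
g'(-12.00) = 434.00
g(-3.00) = 70.00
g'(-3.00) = 11.00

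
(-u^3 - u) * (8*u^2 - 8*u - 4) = -8*u^5 + 8*u^4 - 4*u^3 + 8*u^2 + 4*u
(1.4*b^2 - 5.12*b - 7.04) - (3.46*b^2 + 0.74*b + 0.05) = -2.06*b^2 - 5.86*b - 7.09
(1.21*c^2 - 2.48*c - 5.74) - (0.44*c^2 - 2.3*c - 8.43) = 0.77*c^2 - 0.18*c + 2.69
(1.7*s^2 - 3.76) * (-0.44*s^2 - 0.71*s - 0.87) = -0.748*s^4 - 1.207*s^3 + 0.1754*s^2 + 2.6696*s + 3.2712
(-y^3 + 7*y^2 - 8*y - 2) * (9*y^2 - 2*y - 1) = -9*y^5 + 65*y^4 - 85*y^3 - 9*y^2 + 12*y + 2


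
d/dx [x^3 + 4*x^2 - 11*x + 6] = 3*x^2 + 8*x - 11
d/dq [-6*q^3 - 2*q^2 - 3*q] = -18*q^2 - 4*q - 3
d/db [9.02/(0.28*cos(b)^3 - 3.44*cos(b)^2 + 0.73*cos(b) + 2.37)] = (7.5768*cos(b)^2 - 62.0576*cos(b) + 6.5846)*sin(b)/(0.28*cos(b)^3 - 3.44*cos(b)^2 + 0.73*cos(b) + 2.37)^2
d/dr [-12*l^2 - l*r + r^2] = -l + 2*r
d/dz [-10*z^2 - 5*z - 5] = -20*z - 5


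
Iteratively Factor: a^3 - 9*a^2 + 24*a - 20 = (a - 2)*(a^2 - 7*a + 10) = (a - 5)*(a - 2)*(a - 2)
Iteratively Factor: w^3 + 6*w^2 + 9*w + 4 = (w + 4)*(w^2 + 2*w + 1) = (w + 1)*(w + 4)*(w + 1)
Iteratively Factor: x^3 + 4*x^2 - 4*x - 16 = (x - 2)*(x^2 + 6*x + 8) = (x - 2)*(x + 4)*(x + 2)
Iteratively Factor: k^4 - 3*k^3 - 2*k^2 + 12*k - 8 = (k - 1)*(k^3 - 2*k^2 - 4*k + 8) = (k - 2)*(k - 1)*(k^2 - 4) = (k - 2)^2*(k - 1)*(k + 2)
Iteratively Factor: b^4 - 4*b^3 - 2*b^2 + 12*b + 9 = (b + 1)*(b^3 - 5*b^2 + 3*b + 9) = (b + 1)^2*(b^2 - 6*b + 9) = (b - 3)*(b + 1)^2*(b - 3)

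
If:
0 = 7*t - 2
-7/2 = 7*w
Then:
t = 2/7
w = -1/2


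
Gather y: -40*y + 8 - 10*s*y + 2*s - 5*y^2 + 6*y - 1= 2*s - 5*y^2 + y*(-10*s - 34) + 7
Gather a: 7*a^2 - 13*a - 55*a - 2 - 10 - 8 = 7*a^2 - 68*a - 20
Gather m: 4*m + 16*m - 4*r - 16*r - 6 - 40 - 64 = 20*m - 20*r - 110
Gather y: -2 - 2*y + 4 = 2 - 2*y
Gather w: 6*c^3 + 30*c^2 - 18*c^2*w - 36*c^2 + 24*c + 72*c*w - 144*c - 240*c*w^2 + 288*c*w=6*c^3 - 6*c^2 - 240*c*w^2 - 120*c + w*(-18*c^2 + 360*c)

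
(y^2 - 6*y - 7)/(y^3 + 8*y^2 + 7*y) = (y - 7)/(y*(y + 7))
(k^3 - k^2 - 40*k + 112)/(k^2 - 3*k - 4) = (k^2 + 3*k - 28)/(k + 1)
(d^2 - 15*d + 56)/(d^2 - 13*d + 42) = (d - 8)/(d - 6)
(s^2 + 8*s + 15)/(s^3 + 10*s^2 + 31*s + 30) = 1/(s + 2)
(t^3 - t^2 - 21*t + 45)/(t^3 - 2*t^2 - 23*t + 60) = (t - 3)/(t - 4)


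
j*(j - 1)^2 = j^3 - 2*j^2 + j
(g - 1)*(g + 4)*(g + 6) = g^3 + 9*g^2 + 14*g - 24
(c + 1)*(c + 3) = c^2 + 4*c + 3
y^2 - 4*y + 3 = (y - 3)*(y - 1)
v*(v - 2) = v^2 - 2*v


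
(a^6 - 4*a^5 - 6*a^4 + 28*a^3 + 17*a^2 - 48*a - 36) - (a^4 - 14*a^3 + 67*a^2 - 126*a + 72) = a^6 - 4*a^5 - 7*a^4 + 42*a^3 - 50*a^2 + 78*a - 108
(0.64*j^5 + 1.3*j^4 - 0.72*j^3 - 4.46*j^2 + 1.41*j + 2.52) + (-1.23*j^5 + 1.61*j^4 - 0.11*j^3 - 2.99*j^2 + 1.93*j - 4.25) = -0.59*j^5 + 2.91*j^4 - 0.83*j^3 - 7.45*j^2 + 3.34*j - 1.73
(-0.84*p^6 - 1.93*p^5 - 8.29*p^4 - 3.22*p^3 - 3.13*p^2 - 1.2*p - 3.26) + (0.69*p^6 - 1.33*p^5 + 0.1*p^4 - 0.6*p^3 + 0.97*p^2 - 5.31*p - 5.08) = -0.15*p^6 - 3.26*p^5 - 8.19*p^4 - 3.82*p^3 - 2.16*p^2 - 6.51*p - 8.34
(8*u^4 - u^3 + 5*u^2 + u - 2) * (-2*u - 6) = -16*u^5 - 46*u^4 - 4*u^3 - 32*u^2 - 2*u + 12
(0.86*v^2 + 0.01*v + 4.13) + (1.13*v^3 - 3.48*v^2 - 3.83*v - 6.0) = 1.13*v^3 - 2.62*v^2 - 3.82*v - 1.87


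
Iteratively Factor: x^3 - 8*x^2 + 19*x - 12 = (x - 4)*(x^2 - 4*x + 3) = (x - 4)*(x - 1)*(x - 3)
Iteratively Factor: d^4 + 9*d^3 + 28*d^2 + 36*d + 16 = (d + 2)*(d^3 + 7*d^2 + 14*d + 8) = (d + 1)*(d + 2)*(d^2 + 6*d + 8) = (d + 1)*(d + 2)*(d + 4)*(d + 2)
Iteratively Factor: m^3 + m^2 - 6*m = (m)*(m^2 + m - 6) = m*(m + 3)*(m - 2)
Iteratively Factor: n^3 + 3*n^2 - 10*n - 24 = (n - 3)*(n^2 + 6*n + 8) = (n - 3)*(n + 2)*(n + 4)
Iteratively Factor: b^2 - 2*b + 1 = (b - 1)*(b - 1)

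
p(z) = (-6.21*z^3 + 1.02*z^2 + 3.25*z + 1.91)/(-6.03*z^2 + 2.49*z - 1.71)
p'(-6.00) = 1.04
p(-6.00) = -5.82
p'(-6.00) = 1.04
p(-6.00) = -5.82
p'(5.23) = 1.07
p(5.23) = 5.48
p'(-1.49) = 1.04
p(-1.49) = -1.06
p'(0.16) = -2.75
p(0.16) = -1.66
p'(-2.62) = 1.07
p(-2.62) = -2.26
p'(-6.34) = 1.04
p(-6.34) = -6.18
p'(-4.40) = 1.05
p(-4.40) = -4.14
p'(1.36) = 1.85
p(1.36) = 0.78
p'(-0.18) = -2.14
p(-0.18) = -0.59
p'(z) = (12.06*z - 2.49)*(-6.21*z^3 + 1.02*z^2 + 3.25*z + 1.91)/(-6.03*z^2 + 2.49*z - 1.71)^2 + (-18.63*z^2 + 2.04*z + 3.25)/(-6.03*z^2 + 2.49*z - 1.71) = (37.4463*z^4 - 30.9258*z^3 + 53.9946*z^2 + 19.5462*z - 10.3134)/(36.3609*z^4 - 30.0294*z^3 + 26.8227*z^2 - 8.5158*z + 2.9241)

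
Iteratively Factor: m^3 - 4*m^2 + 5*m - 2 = (m - 2)*(m^2 - 2*m + 1) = (m - 2)*(m - 1)*(m - 1)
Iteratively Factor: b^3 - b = (b)*(b^2 - 1) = b*(b - 1)*(b + 1)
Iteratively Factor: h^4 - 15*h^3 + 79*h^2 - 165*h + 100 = (h - 4)*(h^3 - 11*h^2 + 35*h - 25) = (h - 4)*(h - 1)*(h^2 - 10*h + 25) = (h - 5)*(h - 4)*(h - 1)*(h - 5)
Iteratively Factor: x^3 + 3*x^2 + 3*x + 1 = (x + 1)*(x^2 + 2*x + 1) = (x + 1)^2*(x + 1)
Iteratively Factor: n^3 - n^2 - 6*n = (n)*(n^2 - n - 6) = n*(n - 3)*(n + 2)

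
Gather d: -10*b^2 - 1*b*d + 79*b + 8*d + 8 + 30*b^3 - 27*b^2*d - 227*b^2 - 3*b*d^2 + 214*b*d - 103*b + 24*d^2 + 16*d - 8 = 30*b^3 - 237*b^2 - 24*b + d^2*(24 - 3*b) + d*(-27*b^2 + 213*b + 24)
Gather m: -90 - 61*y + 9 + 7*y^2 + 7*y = 7*y^2 - 54*y - 81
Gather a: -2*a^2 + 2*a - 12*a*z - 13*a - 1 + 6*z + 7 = -2*a^2 + a*(-12*z - 11) + 6*z + 6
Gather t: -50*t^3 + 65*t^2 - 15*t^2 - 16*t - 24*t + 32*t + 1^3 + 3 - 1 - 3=-50*t^3 + 50*t^2 - 8*t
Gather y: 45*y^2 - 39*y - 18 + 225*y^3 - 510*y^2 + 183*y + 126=225*y^3 - 465*y^2 + 144*y + 108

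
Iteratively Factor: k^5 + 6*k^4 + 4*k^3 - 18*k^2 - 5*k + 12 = (k + 4)*(k^4 + 2*k^3 - 4*k^2 - 2*k + 3) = (k + 3)*(k + 4)*(k^3 - k^2 - k + 1) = (k - 1)*(k + 3)*(k + 4)*(k^2 - 1) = (k - 1)*(k + 1)*(k + 3)*(k + 4)*(k - 1)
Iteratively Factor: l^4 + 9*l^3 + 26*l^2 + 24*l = (l + 3)*(l^3 + 6*l^2 + 8*l) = (l + 3)*(l + 4)*(l^2 + 2*l) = (l + 2)*(l + 3)*(l + 4)*(l)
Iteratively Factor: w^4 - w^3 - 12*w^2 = (w + 3)*(w^3 - 4*w^2) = w*(w + 3)*(w^2 - 4*w) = w^2*(w + 3)*(w - 4)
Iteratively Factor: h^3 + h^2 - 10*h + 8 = (h + 4)*(h^2 - 3*h + 2) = (h - 1)*(h + 4)*(h - 2)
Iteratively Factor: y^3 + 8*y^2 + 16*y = (y + 4)*(y^2 + 4*y) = (y + 4)^2*(y)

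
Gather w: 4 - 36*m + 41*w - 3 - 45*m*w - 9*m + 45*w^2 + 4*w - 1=-45*m + 45*w^2 + w*(45 - 45*m)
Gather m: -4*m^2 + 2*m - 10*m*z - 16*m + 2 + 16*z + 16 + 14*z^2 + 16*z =-4*m^2 + m*(-10*z - 14) + 14*z^2 + 32*z + 18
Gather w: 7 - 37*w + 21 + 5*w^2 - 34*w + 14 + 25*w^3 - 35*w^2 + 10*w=25*w^3 - 30*w^2 - 61*w + 42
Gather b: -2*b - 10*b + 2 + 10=12 - 12*b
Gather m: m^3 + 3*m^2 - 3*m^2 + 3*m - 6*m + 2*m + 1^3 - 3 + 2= m^3 - m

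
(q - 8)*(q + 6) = q^2 - 2*q - 48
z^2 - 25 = (z - 5)*(z + 5)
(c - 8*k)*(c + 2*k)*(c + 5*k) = c^3 - c^2*k - 46*c*k^2 - 80*k^3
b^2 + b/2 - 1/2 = (b - 1/2)*(b + 1)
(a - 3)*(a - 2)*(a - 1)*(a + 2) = a^4 - 4*a^3 - a^2 + 16*a - 12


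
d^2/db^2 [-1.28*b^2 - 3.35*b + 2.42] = -2.56000000000000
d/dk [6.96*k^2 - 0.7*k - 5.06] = 13.92*k - 0.7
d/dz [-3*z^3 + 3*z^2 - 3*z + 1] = -9*z^2 + 6*z - 3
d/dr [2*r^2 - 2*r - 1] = 4*r - 2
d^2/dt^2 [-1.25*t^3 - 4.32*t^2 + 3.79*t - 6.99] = -7.5*t - 8.64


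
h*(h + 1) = h^2 + h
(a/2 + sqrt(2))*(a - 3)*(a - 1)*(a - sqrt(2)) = a^4/2 - 2*a^3 + sqrt(2)*a^3/2 - 2*sqrt(2)*a^2 - a^2/2 + 3*sqrt(2)*a/2 + 8*a - 6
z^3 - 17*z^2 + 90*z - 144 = (z - 8)*(z - 6)*(z - 3)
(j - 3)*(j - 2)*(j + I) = j^3 - 5*j^2 + I*j^2 + 6*j - 5*I*j + 6*I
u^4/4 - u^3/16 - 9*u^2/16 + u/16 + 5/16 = (u/4 + 1/4)*(u - 5/4)*(u - 1)*(u + 1)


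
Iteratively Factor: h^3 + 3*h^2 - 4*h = (h + 4)*(h^2 - h) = (h - 1)*(h + 4)*(h)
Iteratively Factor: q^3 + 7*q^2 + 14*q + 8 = (q + 2)*(q^2 + 5*q + 4) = (q + 2)*(q + 4)*(q + 1)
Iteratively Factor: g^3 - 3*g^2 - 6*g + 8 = (g + 2)*(g^2 - 5*g + 4) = (g - 4)*(g + 2)*(g - 1)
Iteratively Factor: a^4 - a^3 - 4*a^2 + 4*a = (a)*(a^3 - a^2 - 4*a + 4) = a*(a - 1)*(a^2 - 4) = a*(a - 1)*(a + 2)*(a - 2)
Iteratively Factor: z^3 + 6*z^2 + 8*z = (z + 4)*(z^2 + 2*z) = z*(z + 4)*(z + 2)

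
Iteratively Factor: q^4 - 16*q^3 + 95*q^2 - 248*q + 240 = (q - 5)*(q^3 - 11*q^2 + 40*q - 48) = (q - 5)*(q - 4)*(q^2 - 7*q + 12) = (q - 5)*(q - 4)*(q - 3)*(q - 4)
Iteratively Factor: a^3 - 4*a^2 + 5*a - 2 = (a - 1)*(a^2 - 3*a + 2) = (a - 1)^2*(a - 2)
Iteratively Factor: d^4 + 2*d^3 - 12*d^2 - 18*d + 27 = (d + 3)*(d^3 - d^2 - 9*d + 9) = (d - 3)*(d + 3)*(d^2 + 2*d - 3) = (d - 3)*(d + 3)^2*(d - 1)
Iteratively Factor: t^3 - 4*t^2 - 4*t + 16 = (t + 2)*(t^2 - 6*t + 8) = (t - 4)*(t + 2)*(t - 2)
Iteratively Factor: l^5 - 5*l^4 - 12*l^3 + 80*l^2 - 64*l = (l - 4)*(l^4 - l^3 - 16*l^2 + 16*l) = (l - 4)*(l + 4)*(l^3 - 5*l^2 + 4*l) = (l - 4)^2*(l + 4)*(l^2 - l) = (l - 4)^2*(l - 1)*(l + 4)*(l)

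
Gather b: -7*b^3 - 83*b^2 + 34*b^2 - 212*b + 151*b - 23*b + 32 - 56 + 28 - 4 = -7*b^3 - 49*b^2 - 84*b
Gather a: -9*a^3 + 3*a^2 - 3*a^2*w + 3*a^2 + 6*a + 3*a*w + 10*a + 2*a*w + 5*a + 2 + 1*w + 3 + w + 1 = -9*a^3 + a^2*(6 - 3*w) + a*(5*w + 21) + 2*w + 6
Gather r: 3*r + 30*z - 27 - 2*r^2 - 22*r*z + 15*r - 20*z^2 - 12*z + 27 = -2*r^2 + r*(18 - 22*z) - 20*z^2 + 18*z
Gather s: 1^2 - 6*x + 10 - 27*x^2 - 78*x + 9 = -27*x^2 - 84*x + 20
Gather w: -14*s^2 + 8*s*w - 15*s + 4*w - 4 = -14*s^2 - 15*s + w*(8*s + 4) - 4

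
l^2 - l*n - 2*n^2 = (l - 2*n)*(l + n)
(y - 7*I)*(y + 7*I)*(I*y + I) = I*y^3 + I*y^2 + 49*I*y + 49*I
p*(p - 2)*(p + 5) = p^3 + 3*p^2 - 10*p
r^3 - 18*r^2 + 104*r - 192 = (r - 8)*(r - 6)*(r - 4)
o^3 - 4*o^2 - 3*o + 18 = (o - 3)^2*(o + 2)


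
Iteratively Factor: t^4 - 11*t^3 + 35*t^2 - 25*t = (t - 5)*(t^3 - 6*t^2 + 5*t) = t*(t - 5)*(t^2 - 6*t + 5) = t*(t - 5)*(t - 1)*(t - 5)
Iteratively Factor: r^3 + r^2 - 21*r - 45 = (r - 5)*(r^2 + 6*r + 9) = (r - 5)*(r + 3)*(r + 3)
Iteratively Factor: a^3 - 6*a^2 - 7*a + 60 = (a - 5)*(a^2 - a - 12) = (a - 5)*(a - 4)*(a + 3)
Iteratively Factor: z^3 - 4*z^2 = (z)*(z^2 - 4*z) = z^2*(z - 4)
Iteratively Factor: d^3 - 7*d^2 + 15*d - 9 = (d - 3)*(d^2 - 4*d + 3) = (d - 3)^2*(d - 1)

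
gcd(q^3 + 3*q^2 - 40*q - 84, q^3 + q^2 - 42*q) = q^2 + q - 42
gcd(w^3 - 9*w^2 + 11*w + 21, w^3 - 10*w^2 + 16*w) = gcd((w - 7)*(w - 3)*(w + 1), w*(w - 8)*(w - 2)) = 1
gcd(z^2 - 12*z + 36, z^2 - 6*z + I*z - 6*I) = z - 6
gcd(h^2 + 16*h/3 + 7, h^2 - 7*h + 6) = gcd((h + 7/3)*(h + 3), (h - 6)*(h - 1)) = 1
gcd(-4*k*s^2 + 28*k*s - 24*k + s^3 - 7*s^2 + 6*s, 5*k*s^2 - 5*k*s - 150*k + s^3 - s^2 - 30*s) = s - 6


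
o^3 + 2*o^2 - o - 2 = (o - 1)*(o + 1)*(o + 2)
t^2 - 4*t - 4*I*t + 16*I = (t - 4)*(t - 4*I)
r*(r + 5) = r^2 + 5*r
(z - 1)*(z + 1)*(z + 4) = z^3 + 4*z^2 - z - 4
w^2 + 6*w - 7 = (w - 1)*(w + 7)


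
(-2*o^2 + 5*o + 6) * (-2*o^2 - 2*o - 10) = 4*o^4 - 6*o^3 - 2*o^2 - 62*o - 60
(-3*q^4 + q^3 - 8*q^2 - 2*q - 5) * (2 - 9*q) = 27*q^5 - 15*q^4 + 74*q^3 + 2*q^2 + 41*q - 10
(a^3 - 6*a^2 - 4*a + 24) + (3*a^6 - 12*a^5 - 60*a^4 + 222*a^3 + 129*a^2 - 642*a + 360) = 3*a^6 - 12*a^5 - 60*a^4 + 223*a^3 + 123*a^2 - 646*a + 384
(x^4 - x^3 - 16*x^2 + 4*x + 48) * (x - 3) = x^5 - 4*x^4 - 13*x^3 + 52*x^2 + 36*x - 144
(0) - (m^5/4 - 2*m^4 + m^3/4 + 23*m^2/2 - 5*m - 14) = -m^5/4 + 2*m^4 - m^3/4 - 23*m^2/2 + 5*m + 14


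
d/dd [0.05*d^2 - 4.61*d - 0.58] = 0.1*d - 4.61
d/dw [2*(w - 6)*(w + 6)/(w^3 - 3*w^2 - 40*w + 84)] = 2*(-w^2 + 12*w - 40)/(w^4 - 18*w^3 + 109*w^2 - 252*w + 196)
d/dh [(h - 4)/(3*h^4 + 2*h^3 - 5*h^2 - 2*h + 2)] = (-9*h^4 + 44*h^3 + 29*h^2 - 40*h - 6)/(9*h^8 + 12*h^7 - 26*h^6 - 32*h^5 + 29*h^4 + 28*h^3 - 16*h^2 - 8*h + 4)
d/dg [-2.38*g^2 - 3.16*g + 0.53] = -4.76*g - 3.16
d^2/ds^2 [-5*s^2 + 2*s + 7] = -10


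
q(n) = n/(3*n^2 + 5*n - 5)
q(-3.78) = -0.20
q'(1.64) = -0.10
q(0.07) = -0.02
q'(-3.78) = -0.13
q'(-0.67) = -0.13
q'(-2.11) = -3.81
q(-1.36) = 0.22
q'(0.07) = -0.23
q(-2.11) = 0.96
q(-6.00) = -0.08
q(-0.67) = 0.10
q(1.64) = 0.15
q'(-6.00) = -0.02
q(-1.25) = 0.19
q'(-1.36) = -0.27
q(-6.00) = -0.08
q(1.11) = 0.26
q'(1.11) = -0.48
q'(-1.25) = -0.22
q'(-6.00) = -0.02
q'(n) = n*(-6*n - 5)/(3*n^2 + 5*n - 5)^2 + 1/(3*n^2 + 5*n - 5) = (3*n^2 - n*(6*n + 5) + 5*n - 5)/(3*n^2 + 5*n - 5)^2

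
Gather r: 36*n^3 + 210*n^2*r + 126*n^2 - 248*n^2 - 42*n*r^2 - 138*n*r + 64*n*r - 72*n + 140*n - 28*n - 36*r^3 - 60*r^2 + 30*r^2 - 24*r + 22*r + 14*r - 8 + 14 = 36*n^3 - 122*n^2 + 40*n - 36*r^3 + r^2*(-42*n - 30) + r*(210*n^2 - 74*n + 12) + 6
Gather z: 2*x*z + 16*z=z*(2*x + 16)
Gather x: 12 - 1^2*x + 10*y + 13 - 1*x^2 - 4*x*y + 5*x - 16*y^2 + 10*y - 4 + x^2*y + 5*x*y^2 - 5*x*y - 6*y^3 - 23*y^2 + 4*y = x^2*(y - 1) + x*(5*y^2 - 9*y + 4) - 6*y^3 - 39*y^2 + 24*y + 21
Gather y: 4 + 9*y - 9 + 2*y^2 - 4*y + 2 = 2*y^2 + 5*y - 3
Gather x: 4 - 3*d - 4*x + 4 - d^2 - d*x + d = -d^2 - 2*d + x*(-d - 4) + 8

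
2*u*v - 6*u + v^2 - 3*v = (2*u + v)*(v - 3)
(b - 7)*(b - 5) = b^2 - 12*b + 35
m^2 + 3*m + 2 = (m + 1)*(m + 2)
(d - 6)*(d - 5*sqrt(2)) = d^2 - 5*sqrt(2)*d - 6*d + 30*sqrt(2)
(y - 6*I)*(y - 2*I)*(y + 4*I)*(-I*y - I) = -I*y^4 - 4*y^3 - I*y^3 - 4*y^2 - 20*I*y^2 - 48*y - 20*I*y - 48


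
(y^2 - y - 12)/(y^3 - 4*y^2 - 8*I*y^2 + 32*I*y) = (y + 3)/(y*(y - 8*I))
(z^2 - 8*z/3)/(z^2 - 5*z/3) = (3*z - 8)/(3*z - 5)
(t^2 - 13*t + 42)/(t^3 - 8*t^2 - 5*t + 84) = (t - 6)/(t^2 - t - 12)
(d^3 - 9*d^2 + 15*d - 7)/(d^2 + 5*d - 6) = (d^2 - 8*d + 7)/(d + 6)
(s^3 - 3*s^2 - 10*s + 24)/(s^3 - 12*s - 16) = (s^2 + s - 6)/(s^2 + 4*s + 4)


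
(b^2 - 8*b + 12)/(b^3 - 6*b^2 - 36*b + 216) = (b - 2)/(b^2 - 36)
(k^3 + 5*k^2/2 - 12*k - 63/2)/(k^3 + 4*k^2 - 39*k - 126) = (k^2 - k/2 - 21/2)/(k^2 + k - 42)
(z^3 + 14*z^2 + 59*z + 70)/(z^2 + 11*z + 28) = (z^2 + 7*z + 10)/(z + 4)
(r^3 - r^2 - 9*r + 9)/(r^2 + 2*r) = (r^3 - r^2 - 9*r + 9)/(r*(r + 2))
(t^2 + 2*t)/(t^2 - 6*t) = (t + 2)/(t - 6)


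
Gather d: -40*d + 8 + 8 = 16 - 40*d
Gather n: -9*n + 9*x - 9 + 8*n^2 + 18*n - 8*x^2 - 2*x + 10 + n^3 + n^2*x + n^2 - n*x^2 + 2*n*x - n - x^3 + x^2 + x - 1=n^3 + n^2*(x + 9) + n*(-x^2 + 2*x + 8) - x^3 - 7*x^2 + 8*x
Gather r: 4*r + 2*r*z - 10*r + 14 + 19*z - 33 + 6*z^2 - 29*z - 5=r*(2*z - 6) + 6*z^2 - 10*z - 24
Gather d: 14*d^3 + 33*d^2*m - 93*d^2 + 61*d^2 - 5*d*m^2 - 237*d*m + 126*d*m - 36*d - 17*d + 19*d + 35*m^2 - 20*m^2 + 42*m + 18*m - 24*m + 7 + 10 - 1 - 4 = 14*d^3 + d^2*(33*m - 32) + d*(-5*m^2 - 111*m - 34) + 15*m^2 + 36*m + 12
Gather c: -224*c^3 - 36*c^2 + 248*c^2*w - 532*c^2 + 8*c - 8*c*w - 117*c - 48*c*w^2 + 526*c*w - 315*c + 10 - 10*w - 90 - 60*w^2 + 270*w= -224*c^3 + c^2*(248*w - 568) + c*(-48*w^2 + 518*w - 424) - 60*w^2 + 260*w - 80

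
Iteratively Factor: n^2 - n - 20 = (n - 5)*(n + 4)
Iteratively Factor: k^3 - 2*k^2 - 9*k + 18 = (k - 2)*(k^2 - 9) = (k - 2)*(k + 3)*(k - 3)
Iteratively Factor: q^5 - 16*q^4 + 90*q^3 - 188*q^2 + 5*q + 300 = (q - 5)*(q^4 - 11*q^3 + 35*q^2 - 13*q - 60) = (q - 5)*(q - 3)*(q^3 - 8*q^2 + 11*q + 20) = (q - 5)*(q - 4)*(q - 3)*(q^2 - 4*q - 5) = (q - 5)^2*(q - 4)*(q - 3)*(q + 1)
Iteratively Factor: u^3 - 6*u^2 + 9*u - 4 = (u - 1)*(u^2 - 5*u + 4) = (u - 4)*(u - 1)*(u - 1)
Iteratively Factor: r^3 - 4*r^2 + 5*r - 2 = (r - 1)*(r^2 - 3*r + 2) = (r - 1)^2*(r - 2)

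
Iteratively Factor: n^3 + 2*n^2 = (n + 2)*(n^2) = n*(n + 2)*(n)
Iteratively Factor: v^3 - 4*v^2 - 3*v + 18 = (v - 3)*(v^2 - v - 6) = (v - 3)^2*(v + 2)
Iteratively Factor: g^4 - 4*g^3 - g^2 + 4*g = (g)*(g^3 - 4*g^2 - g + 4) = g*(g - 1)*(g^2 - 3*g - 4) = g*(g - 4)*(g - 1)*(g + 1)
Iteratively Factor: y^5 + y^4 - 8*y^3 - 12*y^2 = (y)*(y^4 + y^3 - 8*y^2 - 12*y) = y*(y + 2)*(y^3 - y^2 - 6*y) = y*(y - 3)*(y + 2)*(y^2 + 2*y) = y^2*(y - 3)*(y + 2)*(y + 2)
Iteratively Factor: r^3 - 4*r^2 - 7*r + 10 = (r + 2)*(r^2 - 6*r + 5) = (r - 5)*(r + 2)*(r - 1)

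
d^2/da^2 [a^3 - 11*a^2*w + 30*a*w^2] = 6*a - 22*w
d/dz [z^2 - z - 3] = 2*z - 1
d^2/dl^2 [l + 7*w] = 0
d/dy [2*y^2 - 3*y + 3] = 4*y - 3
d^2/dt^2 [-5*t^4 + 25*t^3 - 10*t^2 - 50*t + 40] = -60*t^2 + 150*t - 20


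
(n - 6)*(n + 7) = n^2 + n - 42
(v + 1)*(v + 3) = v^2 + 4*v + 3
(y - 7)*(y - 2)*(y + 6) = y^3 - 3*y^2 - 40*y + 84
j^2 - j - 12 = (j - 4)*(j + 3)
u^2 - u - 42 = (u - 7)*(u + 6)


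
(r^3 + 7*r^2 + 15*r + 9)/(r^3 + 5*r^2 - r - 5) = (r^2 + 6*r + 9)/(r^2 + 4*r - 5)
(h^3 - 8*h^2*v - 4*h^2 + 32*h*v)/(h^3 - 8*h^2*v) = (h - 4)/h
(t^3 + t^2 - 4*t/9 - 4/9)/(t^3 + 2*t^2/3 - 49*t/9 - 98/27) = 3*(3*t^2 + t - 2)/(9*t^2 - 49)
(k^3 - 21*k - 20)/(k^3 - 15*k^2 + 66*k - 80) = (k^2 + 5*k + 4)/(k^2 - 10*k + 16)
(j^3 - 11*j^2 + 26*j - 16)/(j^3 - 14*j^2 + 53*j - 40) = (j - 2)/(j - 5)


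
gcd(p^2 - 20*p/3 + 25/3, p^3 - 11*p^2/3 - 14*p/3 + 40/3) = p - 5/3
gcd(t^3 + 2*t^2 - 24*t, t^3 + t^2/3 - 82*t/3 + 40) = t^2 + 2*t - 24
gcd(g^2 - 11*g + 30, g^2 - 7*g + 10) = g - 5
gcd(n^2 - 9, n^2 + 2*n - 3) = n + 3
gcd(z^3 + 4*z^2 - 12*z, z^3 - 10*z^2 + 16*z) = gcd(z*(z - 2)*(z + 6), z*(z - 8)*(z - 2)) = z^2 - 2*z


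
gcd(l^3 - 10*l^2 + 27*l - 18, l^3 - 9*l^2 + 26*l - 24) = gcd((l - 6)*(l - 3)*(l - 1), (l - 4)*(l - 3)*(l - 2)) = l - 3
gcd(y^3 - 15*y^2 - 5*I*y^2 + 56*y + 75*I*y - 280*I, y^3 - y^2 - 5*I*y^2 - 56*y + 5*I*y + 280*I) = y^2 + y*(-8 - 5*I) + 40*I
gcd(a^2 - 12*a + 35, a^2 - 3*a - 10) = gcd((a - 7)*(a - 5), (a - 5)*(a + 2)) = a - 5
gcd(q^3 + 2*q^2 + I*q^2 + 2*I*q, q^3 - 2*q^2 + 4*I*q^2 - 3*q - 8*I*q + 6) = q + I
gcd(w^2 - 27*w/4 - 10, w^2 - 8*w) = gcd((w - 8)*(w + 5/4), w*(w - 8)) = w - 8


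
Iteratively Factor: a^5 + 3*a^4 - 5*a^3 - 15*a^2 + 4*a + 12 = (a + 2)*(a^4 + a^3 - 7*a^2 - a + 6) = (a + 1)*(a + 2)*(a^3 - 7*a + 6) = (a + 1)*(a + 2)*(a + 3)*(a^2 - 3*a + 2) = (a - 1)*(a + 1)*(a + 2)*(a + 3)*(a - 2)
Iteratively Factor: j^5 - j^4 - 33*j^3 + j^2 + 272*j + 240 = (j - 5)*(j^4 + 4*j^3 - 13*j^2 - 64*j - 48) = (j - 5)*(j + 4)*(j^3 - 13*j - 12) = (j - 5)*(j - 4)*(j + 4)*(j^2 + 4*j + 3) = (j - 5)*(j - 4)*(j + 1)*(j + 4)*(j + 3)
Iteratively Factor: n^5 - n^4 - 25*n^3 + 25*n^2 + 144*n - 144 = (n - 3)*(n^4 + 2*n^3 - 19*n^2 - 32*n + 48) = (n - 3)*(n - 1)*(n^3 + 3*n^2 - 16*n - 48) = (n - 3)*(n - 1)*(n + 3)*(n^2 - 16) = (n - 4)*(n - 3)*(n - 1)*(n + 3)*(n + 4)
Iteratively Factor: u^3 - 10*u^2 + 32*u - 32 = (u - 4)*(u^2 - 6*u + 8) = (u - 4)*(u - 2)*(u - 4)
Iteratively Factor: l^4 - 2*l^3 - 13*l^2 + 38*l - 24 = (l - 2)*(l^3 - 13*l + 12) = (l - 2)*(l + 4)*(l^2 - 4*l + 3) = (l - 3)*(l - 2)*(l + 4)*(l - 1)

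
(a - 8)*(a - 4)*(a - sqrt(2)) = a^3 - 12*a^2 - sqrt(2)*a^2 + 12*sqrt(2)*a + 32*a - 32*sqrt(2)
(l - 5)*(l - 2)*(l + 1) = l^3 - 6*l^2 + 3*l + 10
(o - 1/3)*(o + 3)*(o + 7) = o^3 + 29*o^2/3 + 53*o/3 - 7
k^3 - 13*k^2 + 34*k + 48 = (k - 8)*(k - 6)*(k + 1)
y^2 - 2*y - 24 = (y - 6)*(y + 4)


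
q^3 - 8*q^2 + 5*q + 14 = (q - 7)*(q - 2)*(q + 1)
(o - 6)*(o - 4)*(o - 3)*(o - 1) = o^4 - 14*o^3 + 67*o^2 - 126*o + 72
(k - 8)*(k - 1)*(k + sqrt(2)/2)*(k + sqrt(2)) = k^4 - 9*k^3 + 3*sqrt(2)*k^3/2 - 27*sqrt(2)*k^2/2 + 9*k^2 - 9*k + 12*sqrt(2)*k + 8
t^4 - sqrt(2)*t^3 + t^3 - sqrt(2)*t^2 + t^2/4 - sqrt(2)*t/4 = t*(t + 1/2)^2*(t - sqrt(2))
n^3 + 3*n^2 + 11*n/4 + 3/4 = (n + 1/2)*(n + 1)*(n + 3/2)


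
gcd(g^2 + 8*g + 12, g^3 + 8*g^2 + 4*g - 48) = g + 6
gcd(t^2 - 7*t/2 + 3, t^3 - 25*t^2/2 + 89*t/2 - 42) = t - 3/2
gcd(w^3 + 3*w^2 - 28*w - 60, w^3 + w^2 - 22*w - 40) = w^2 - 3*w - 10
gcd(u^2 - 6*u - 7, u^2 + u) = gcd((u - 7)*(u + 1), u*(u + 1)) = u + 1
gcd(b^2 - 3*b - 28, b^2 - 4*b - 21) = b - 7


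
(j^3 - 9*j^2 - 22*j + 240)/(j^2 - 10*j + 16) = (j^2 - j - 30)/(j - 2)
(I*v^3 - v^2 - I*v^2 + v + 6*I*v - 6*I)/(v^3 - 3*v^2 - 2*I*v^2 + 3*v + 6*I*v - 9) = (I*v^3 - v^2*(1 + I) + v*(1 + 6*I) - 6*I)/(v^3 - v^2*(3 + 2*I) + 3*v*(1 + 2*I) - 9)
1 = 1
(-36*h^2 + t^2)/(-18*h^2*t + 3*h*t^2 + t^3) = (-6*h + t)/(t*(-3*h + t))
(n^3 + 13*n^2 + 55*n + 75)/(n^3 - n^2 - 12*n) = (n^2 + 10*n + 25)/(n*(n - 4))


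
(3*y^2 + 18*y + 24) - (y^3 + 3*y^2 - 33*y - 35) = -y^3 + 51*y + 59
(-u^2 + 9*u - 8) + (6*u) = -u^2 + 15*u - 8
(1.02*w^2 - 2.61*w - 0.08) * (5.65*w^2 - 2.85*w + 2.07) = 5.763*w^4 - 17.6535*w^3 + 9.0979*w^2 - 5.1747*w - 0.1656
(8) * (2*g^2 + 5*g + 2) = 16*g^2 + 40*g + 16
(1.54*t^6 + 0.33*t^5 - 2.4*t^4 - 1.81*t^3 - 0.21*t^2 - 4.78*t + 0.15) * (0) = 0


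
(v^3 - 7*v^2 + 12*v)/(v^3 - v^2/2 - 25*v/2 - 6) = 2*v*(v - 3)/(2*v^2 + 7*v + 3)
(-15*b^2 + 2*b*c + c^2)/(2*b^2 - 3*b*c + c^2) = (-15*b^2 + 2*b*c + c^2)/(2*b^2 - 3*b*c + c^2)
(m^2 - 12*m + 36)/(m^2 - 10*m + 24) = (m - 6)/(m - 4)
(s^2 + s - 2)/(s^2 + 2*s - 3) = (s + 2)/(s + 3)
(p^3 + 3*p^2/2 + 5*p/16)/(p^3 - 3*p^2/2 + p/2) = (16*p^2 + 24*p + 5)/(8*(2*p^2 - 3*p + 1))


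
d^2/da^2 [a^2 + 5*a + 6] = 2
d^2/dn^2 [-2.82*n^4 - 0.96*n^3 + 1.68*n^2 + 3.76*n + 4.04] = -33.84*n^2 - 5.76*n + 3.36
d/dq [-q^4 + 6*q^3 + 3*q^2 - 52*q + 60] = -4*q^3 + 18*q^2 + 6*q - 52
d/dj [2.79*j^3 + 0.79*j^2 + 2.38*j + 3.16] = 8.37*j^2 + 1.58*j + 2.38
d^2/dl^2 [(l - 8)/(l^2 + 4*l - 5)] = 2*((4 - 3*l)*(l^2 + 4*l - 5) + 4*(l - 8)*(l + 2)^2)/(l^2 + 4*l - 5)^3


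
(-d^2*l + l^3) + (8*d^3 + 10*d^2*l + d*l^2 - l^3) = 8*d^3 + 9*d^2*l + d*l^2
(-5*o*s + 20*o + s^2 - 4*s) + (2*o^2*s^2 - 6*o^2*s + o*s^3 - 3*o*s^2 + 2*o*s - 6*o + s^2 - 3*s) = 2*o^2*s^2 - 6*o^2*s + o*s^3 - 3*o*s^2 - 3*o*s + 14*o + 2*s^2 - 7*s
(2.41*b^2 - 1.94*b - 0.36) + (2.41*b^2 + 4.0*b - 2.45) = 4.82*b^2 + 2.06*b - 2.81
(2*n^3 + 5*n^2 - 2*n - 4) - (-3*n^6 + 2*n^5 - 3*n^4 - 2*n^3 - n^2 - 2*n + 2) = 3*n^6 - 2*n^5 + 3*n^4 + 4*n^3 + 6*n^2 - 6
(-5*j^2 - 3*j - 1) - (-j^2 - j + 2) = -4*j^2 - 2*j - 3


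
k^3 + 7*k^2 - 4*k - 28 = (k - 2)*(k + 2)*(k + 7)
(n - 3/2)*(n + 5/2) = n^2 + n - 15/4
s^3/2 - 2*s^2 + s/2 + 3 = (s/2 + 1/2)*(s - 3)*(s - 2)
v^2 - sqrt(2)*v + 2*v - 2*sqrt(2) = (v + 2)*(v - sqrt(2))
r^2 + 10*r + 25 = (r + 5)^2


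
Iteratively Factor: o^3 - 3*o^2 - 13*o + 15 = (o - 5)*(o^2 + 2*o - 3) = (o - 5)*(o - 1)*(o + 3)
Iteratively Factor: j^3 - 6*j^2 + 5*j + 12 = (j - 4)*(j^2 - 2*j - 3) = (j - 4)*(j + 1)*(j - 3)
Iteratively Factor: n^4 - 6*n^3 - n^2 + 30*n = (n + 2)*(n^3 - 8*n^2 + 15*n) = (n - 3)*(n + 2)*(n^2 - 5*n) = (n - 5)*(n - 3)*(n + 2)*(n)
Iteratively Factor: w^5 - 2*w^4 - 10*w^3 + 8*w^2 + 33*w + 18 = (w + 1)*(w^4 - 3*w^3 - 7*w^2 + 15*w + 18) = (w + 1)*(w + 2)*(w^3 - 5*w^2 + 3*w + 9) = (w - 3)*(w + 1)*(w + 2)*(w^2 - 2*w - 3) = (w - 3)*(w + 1)^2*(w + 2)*(w - 3)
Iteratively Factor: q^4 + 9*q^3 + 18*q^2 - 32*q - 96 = (q + 3)*(q^3 + 6*q^2 - 32) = (q + 3)*(q + 4)*(q^2 + 2*q - 8) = (q + 3)*(q + 4)^2*(q - 2)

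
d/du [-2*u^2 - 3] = -4*u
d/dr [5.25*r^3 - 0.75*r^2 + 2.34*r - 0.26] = 15.75*r^2 - 1.5*r + 2.34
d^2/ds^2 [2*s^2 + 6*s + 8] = 4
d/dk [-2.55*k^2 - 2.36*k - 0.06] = -5.1*k - 2.36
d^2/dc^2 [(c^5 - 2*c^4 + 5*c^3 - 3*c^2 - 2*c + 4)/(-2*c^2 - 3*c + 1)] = 2*(-12*c^7 - 40*c^6 + 87*c^4 - 123*c^3 + 27*c^2 - 75*c - 35)/(8*c^6 + 36*c^5 + 42*c^4 - 9*c^3 - 21*c^2 + 9*c - 1)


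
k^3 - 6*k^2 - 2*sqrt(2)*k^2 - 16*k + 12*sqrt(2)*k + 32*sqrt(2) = (k - 8)*(k + 2)*(k - 2*sqrt(2))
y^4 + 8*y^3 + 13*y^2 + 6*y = y*(y + 1)^2*(y + 6)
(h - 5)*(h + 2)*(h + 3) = h^3 - 19*h - 30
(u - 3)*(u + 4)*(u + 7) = u^3 + 8*u^2 - 5*u - 84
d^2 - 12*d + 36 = (d - 6)^2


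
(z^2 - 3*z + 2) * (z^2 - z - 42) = z^4 - 4*z^3 - 37*z^2 + 124*z - 84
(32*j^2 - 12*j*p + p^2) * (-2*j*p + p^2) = -64*j^3*p + 56*j^2*p^2 - 14*j*p^3 + p^4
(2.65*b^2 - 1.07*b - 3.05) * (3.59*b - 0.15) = 9.5135*b^3 - 4.2388*b^2 - 10.789*b + 0.4575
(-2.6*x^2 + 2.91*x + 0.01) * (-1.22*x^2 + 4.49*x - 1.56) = 3.172*x^4 - 15.2242*x^3 + 17.1097*x^2 - 4.4947*x - 0.0156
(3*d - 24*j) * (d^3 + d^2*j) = 3*d^4 - 21*d^3*j - 24*d^2*j^2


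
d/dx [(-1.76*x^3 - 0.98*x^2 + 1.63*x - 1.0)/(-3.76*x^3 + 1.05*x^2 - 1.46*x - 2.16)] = (-5.5328*x^4 + 17.3968*x^3 - 0.155899999999999*x^2 + 6.3336*x - 4.9808)/(14.1376*x^6 - 7.896*x^5 + 12.0817*x^4 + 13.1772*x^3 - 2.4044*x^2 + 6.3072*x + 4.6656)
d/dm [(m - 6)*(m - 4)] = 2*m - 10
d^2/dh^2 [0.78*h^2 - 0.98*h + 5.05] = 1.56000000000000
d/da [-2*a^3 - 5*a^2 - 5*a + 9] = -6*a^2 - 10*a - 5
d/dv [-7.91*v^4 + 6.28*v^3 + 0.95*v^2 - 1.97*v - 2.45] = -31.64*v^3 + 18.84*v^2 + 1.9*v - 1.97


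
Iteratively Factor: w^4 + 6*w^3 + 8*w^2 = (w)*(w^3 + 6*w^2 + 8*w) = w*(w + 4)*(w^2 + 2*w) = w^2*(w + 4)*(w + 2)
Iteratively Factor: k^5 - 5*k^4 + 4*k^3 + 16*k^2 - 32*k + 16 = (k + 2)*(k^4 - 7*k^3 + 18*k^2 - 20*k + 8) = (k - 2)*(k + 2)*(k^3 - 5*k^2 + 8*k - 4) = (k - 2)*(k - 1)*(k + 2)*(k^2 - 4*k + 4) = (k - 2)^2*(k - 1)*(k + 2)*(k - 2)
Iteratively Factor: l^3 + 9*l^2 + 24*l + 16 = (l + 1)*(l^2 + 8*l + 16) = (l + 1)*(l + 4)*(l + 4)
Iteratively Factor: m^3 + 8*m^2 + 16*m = (m + 4)*(m^2 + 4*m) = m*(m + 4)*(m + 4)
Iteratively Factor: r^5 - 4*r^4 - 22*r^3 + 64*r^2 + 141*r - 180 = (r - 4)*(r^4 - 22*r^2 - 24*r + 45) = (r - 4)*(r - 1)*(r^3 + r^2 - 21*r - 45) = (r - 5)*(r - 4)*(r - 1)*(r^2 + 6*r + 9) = (r - 5)*(r - 4)*(r - 1)*(r + 3)*(r + 3)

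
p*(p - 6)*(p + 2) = p^3 - 4*p^2 - 12*p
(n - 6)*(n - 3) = n^2 - 9*n + 18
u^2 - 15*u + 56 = (u - 8)*(u - 7)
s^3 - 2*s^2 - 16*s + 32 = (s - 4)*(s - 2)*(s + 4)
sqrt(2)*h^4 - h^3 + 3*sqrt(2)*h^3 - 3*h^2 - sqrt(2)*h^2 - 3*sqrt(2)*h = h*(h + 3)*(h - sqrt(2))*(sqrt(2)*h + 1)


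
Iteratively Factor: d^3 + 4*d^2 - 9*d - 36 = (d + 3)*(d^2 + d - 12) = (d - 3)*(d + 3)*(d + 4)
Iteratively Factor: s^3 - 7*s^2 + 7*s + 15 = (s - 3)*(s^2 - 4*s - 5) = (s - 3)*(s + 1)*(s - 5)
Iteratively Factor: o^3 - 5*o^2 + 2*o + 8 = (o - 2)*(o^2 - 3*o - 4) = (o - 4)*(o - 2)*(o + 1)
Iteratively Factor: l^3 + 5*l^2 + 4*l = (l + 1)*(l^2 + 4*l) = l*(l + 1)*(l + 4)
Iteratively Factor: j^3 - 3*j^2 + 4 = (j + 1)*(j^2 - 4*j + 4) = (j - 2)*(j + 1)*(j - 2)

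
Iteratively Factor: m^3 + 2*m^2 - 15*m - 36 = (m - 4)*(m^2 + 6*m + 9) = (m - 4)*(m + 3)*(m + 3)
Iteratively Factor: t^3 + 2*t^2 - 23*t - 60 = (t + 3)*(t^2 - t - 20) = (t - 5)*(t + 3)*(t + 4)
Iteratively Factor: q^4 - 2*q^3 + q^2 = (q - 1)*(q^3 - q^2) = q*(q - 1)*(q^2 - q) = q*(q - 1)^2*(q)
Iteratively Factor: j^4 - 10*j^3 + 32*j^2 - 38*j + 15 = (j - 1)*(j^3 - 9*j^2 + 23*j - 15) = (j - 3)*(j - 1)*(j^2 - 6*j + 5) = (j - 3)*(j - 1)^2*(j - 5)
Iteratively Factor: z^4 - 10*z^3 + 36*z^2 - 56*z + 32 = (z - 2)*(z^3 - 8*z^2 + 20*z - 16) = (z - 2)^2*(z^2 - 6*z + 8) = (z - 4)*(z - 2)^2*(z - 2)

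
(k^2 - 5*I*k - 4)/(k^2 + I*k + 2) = (k - 4*I)/(k + 2*I)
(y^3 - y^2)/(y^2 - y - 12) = y^2*(1 - y)/(-y^2 + y + 12)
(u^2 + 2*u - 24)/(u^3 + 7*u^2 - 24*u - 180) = (u - 4)/(u^2 + u - 30)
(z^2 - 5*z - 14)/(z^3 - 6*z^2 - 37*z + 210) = (z + 2)/(z^2 + z - 30)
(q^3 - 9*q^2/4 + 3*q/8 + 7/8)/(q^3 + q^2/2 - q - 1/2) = (q - 7/4)/(q + 1)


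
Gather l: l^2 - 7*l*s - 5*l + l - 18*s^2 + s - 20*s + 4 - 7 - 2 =l^2 + l*(-7*s - 4) - 18*s^2 - 19*s - 5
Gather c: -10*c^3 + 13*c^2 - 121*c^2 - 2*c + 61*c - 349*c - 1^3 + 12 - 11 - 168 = -10*c^3 - 108*c^2 - 290*c - 168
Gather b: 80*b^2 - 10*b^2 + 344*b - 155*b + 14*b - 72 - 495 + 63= 70*b^2 + 203*b - 504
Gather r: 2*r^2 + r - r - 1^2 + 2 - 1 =2*r^2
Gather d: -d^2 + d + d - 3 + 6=-d^2 + 2*d + 3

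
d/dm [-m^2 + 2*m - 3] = 2 - 2*m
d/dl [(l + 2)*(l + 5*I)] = 2*l + 2 + 5*I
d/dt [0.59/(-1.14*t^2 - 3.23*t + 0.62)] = (1.3452*t + 1.9057)/(1.14*t^2 + 3.23*t - 0.62)^2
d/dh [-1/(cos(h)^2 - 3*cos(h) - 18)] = (3 - 2*cos(h))*sin(h)/(sin(h)^2 + 3*cos(h) + 17)^2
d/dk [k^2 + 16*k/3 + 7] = 2*k + 16/3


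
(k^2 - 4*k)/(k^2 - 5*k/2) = 2*(k - 4)/(2*k - 5)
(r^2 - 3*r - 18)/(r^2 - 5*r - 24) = (r - 6)/(r - 8)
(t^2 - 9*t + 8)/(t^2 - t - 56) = (t - 1)/(t + 7)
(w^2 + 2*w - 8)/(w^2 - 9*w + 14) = (w + 4)/(w - 7)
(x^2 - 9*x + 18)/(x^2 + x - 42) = (x - 3)/(x + 7)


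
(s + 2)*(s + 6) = s^2 + 8*s + 12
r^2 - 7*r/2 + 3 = (r - 2)*(r - 3/2)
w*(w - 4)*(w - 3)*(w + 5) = w^4 - 2*w^3 - 23*w^2 + 60*w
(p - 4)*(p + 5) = p^2 + p - 20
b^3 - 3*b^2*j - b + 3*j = (b - 1)*(b + 1)*(b - 3*j)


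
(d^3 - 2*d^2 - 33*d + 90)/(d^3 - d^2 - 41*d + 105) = (d + 6)/(d + 7)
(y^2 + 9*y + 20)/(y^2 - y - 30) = (y + 4)/(y - 6)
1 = 1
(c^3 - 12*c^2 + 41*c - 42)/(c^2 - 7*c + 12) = (c^2 - 9*c + 14)/(c - 4)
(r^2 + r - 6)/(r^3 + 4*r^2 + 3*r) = (r - 2)/(r*(r + 1))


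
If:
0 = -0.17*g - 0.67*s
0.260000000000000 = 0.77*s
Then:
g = -1.33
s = 0.34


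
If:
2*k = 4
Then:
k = 2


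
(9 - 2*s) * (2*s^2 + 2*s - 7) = -4*s^3 + 14*s^2 + 32*s - 63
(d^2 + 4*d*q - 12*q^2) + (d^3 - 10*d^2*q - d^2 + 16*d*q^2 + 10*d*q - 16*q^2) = d^3 - 10*d^2*q + 16*d*q^2 + 14*d*q - 28*q^2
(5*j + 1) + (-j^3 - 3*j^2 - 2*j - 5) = -j^3 - 3*j^2 + 3*j - 4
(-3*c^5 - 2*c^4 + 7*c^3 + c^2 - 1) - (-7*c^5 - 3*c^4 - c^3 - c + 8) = 4*c^5 + c^4 + 8*c^3 + c^2 + c - 9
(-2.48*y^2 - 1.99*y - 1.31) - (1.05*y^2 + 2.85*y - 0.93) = -3.53*y^2 - 4.84*y - 0.38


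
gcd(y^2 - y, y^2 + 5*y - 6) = y - 1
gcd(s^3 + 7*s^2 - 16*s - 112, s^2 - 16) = s^2 - 16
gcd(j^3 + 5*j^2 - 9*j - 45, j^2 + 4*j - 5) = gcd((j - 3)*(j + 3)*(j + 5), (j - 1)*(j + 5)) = j + 5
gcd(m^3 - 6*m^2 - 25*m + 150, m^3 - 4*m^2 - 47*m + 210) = m^2 - 11*m + 30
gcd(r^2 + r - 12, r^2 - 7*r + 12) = r - 3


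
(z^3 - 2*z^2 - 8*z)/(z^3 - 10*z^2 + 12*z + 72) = z*(z - 4)/(z^2 - 12*z + 36)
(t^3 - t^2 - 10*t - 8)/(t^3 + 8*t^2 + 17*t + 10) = (t - 4)/(t + 5)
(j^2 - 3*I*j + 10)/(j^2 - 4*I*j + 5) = (j + 2*I)/(j + I)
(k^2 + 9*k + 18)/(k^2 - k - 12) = (k + 6)/(k - 4)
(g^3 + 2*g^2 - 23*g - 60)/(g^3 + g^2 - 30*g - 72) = (g - 5)/(g - 6)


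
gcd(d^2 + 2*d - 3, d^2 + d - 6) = d + 3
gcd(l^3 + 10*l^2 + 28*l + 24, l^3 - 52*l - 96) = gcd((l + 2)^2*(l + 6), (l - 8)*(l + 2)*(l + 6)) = l^2 + 8*l + 12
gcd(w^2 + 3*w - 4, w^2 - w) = w - 1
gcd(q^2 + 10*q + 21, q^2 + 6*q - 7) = q + 7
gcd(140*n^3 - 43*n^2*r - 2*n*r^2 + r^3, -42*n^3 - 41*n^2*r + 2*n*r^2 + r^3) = 7*n + r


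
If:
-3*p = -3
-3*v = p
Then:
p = 1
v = -1/3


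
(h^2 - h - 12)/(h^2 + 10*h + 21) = (h - 4)/(h + 7)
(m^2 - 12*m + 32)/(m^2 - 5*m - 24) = (m - 4)/(m + 3)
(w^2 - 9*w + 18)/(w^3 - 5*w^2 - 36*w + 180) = (w - 3)/(w^2 + w - 30)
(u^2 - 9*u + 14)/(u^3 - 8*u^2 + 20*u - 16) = (u - 7)/(u^2 - 6*u + 8)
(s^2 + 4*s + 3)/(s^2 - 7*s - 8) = (s + 3)/(s - 8)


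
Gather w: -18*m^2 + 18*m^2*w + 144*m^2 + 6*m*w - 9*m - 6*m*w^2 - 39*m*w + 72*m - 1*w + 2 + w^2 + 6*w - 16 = 126*m^2 + 63*m + w^2*(1 - 6*m) + w*(18*m^2 - 33*m + 5) - 14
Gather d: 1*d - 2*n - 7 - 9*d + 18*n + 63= -8*d + 16*n + 56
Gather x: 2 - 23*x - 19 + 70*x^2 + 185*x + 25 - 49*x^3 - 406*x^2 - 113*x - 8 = -49*x^3 - 336*x^2 + 49*x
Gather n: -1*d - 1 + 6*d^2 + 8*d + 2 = 6*d^2 + 7*d + 1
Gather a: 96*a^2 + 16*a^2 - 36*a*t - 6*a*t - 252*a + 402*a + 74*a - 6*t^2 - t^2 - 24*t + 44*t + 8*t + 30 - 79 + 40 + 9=112*a^2 + a*(224 - 42*t) - 7*t^2 + 28*t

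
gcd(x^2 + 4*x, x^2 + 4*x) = x^2 + 4*x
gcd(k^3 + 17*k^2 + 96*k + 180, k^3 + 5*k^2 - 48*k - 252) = k^2 + 12*k + 36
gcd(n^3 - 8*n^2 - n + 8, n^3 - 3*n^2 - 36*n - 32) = n^2 - 7*n - 8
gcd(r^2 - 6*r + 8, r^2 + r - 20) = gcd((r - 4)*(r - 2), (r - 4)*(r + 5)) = r - 4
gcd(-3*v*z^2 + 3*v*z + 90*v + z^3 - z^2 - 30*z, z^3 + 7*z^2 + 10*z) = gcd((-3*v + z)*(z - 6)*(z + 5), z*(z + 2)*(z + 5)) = z + 5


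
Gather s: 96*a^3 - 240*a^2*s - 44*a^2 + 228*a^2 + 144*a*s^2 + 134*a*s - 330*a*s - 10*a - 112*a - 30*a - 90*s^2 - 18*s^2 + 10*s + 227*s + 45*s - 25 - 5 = 96*a^3 + 184*a^2 - 152*a + s^2*(144*a - 108) + s*(-240*a^2 - 196*a + 282) - 30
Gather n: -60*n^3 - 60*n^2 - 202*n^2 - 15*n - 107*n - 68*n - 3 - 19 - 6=-60*n^3 - 262*n^2 - 190*n - 28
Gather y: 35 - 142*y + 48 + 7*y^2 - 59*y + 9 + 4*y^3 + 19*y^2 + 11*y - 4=4*y^3 + 26*y^2 - 190*y + 88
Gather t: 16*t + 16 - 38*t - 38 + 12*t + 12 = -10*t - 10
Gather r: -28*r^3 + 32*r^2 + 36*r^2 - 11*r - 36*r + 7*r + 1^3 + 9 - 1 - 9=-28*r^3 + 68*r^2 - 40*r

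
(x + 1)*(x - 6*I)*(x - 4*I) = x^3 + x^2 - 10*I*x^2 - 24*x - 10*I*x - 24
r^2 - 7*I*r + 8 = (r - 8*I)*(r + I)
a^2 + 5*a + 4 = (a + 1)*(a + 4)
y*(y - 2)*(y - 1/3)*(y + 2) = y^4 - y^3/3 - 4*y^2 + 4*y/3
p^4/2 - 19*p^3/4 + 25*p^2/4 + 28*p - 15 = (p/2 + 1)*(p - 6)*(p - 5)*(p - 1/2)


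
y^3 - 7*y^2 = y^2*(y - 7)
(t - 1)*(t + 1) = t^2 - 1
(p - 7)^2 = p^2 - 14*p + 49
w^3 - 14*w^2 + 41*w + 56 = (w - 8)*(w - 7)*(w + 1)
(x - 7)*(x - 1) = x^2 - 8*x + 7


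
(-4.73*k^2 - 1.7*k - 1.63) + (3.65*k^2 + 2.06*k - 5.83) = -1.08*k^2 + 0.36*k - 7.46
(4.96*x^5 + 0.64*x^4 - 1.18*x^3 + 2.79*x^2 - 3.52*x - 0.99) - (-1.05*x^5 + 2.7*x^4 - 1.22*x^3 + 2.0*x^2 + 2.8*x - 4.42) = 6.01*x^5 - 2.06*x^4 + 0.04*x^3 + 0.79*x^2 - 6.32*x + 3.43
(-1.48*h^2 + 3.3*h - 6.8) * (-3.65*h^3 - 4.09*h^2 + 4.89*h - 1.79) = 5.402*h^5 - 5.9918*h^4 + 4.0858*h^3 + 46.5982*h^2 - 39.159*h + 12.172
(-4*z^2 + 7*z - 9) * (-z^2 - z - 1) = 4*z^4 - 3*z^3 + 6*z^2 + 2*z + 9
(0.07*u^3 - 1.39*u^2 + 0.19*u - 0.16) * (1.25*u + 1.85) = 0.0875*u^4 - 1.608*u^3 - 2.334*u^2 + 0.1515*u - 0.296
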